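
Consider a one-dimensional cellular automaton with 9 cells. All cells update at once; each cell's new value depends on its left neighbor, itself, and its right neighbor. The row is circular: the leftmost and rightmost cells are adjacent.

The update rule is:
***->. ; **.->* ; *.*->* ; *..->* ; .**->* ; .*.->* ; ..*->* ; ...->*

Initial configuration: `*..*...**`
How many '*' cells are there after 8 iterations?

********.
*......**
********.  (repeats iteration 1; period 2)
iteration 8: *......**
count of *: 3

3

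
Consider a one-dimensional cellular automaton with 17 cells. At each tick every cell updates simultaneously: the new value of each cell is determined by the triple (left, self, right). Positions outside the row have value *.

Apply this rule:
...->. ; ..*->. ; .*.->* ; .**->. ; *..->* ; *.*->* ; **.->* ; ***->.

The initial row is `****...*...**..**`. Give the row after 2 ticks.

*...**..**...**..

tick 1: ...**..**...**...
tick 2: *...**..**...**..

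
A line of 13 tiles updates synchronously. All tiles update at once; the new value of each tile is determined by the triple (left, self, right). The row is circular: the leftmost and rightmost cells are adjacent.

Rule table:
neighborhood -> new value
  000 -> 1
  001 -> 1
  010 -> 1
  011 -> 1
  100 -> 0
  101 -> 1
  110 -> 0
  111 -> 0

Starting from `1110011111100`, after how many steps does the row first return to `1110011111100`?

26

1000110000001
0011100111111
0110001100000
1100111001111
0001100011000
1111001110011
0000011000110
1111110011100
1000000110001
0011111100111
0110000001100
1100111111001
0001100000011
0111001111110
1100011000000
1001110011111
0011000110000
1110011100111
0000110001100
1111100111001
0000001100011
0111111001110
1100000011000
1001111110011
0011000000110
1110011111100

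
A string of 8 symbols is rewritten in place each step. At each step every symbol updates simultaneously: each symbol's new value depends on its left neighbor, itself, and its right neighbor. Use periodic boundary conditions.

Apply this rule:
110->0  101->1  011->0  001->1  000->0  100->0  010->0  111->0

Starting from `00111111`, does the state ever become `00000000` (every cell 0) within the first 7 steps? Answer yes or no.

no

01000000
10000000
00000001
00000010
00000100
00001000
00010000
step 7 is 00010000, still not uniform 0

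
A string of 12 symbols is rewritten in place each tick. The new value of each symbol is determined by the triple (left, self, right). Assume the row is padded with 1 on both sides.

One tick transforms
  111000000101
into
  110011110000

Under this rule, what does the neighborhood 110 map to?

At position 2 the neighborhood is 110; the next row has 0 there.

0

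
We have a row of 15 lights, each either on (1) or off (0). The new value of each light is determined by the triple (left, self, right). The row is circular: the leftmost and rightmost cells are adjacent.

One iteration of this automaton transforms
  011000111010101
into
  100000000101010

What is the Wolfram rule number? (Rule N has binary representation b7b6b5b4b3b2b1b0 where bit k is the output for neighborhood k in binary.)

32

position 7: 111 → 0  (bit 7 = 0)
position 2: 110 → 0  (bit 6 = 0)
position 0: 101 → 1  (bit 5 = 1)
position 3: 100 → 0  (bit 4 = 0)
position 1: 011 → 0  (bit 3 = 0)
position 10: 010 → 0  (bit 2 = 0)
position 5: 001 → 0  (bit 1 = 0)
position 4: 000 → 0  (bit 0 = 0)
bits b7..b0 = 00100000 = 32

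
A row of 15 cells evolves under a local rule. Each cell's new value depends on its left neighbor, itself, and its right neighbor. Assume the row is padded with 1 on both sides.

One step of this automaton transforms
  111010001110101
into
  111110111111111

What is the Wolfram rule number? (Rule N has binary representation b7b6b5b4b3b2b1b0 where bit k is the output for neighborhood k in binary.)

position 0: 111 → 1  (bit 7 = 1)
position 2: 110 → 1  (bit 6 = 1)
position 3: 101 → 1  (bit 5 = 1)
position 5: 100 → 0  (bit 4 = 0)
position 8: 011 → 1  (bit 3 = 1)
position 4: 010 → 1  (bit 2 = 1)
position 7: 001 → 1  (bit 1 = 1)
position 6: 000 → 1  (bit 0 = 1)
bits b7..b0 = 11101111 = 239

239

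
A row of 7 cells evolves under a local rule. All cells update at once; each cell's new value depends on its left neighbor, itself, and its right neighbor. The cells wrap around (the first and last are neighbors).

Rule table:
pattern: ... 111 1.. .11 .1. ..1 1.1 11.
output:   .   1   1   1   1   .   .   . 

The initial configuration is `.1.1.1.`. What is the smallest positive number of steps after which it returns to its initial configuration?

step 1: .1.1.11
step 2: .1.1.1.

2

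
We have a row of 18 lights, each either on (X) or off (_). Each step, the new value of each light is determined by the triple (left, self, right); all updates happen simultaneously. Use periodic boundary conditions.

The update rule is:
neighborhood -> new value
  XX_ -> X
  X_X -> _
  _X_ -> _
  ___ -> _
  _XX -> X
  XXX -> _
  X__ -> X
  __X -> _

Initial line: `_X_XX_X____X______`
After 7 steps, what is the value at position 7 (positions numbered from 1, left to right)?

___XX__X____X_____
___XXX__X____X____
___X_XX__X____X___
_____XXX__X____X__
_____X_XX__X____X_
_______XXX__X____X
X______X_XX__X____
position 7 holds _

_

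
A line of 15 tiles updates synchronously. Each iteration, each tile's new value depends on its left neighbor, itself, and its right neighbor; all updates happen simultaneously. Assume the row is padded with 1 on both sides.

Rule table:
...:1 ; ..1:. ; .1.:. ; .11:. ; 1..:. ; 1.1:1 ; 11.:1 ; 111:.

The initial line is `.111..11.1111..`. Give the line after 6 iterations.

iteration 1: 1..1...11...1..
iteration 2: 1....1..1.1....
iteration 3: 1.11.....1..11.
iteration 4: 11.1.111.....11
iteration 5: .11.1..1.111...
iteration 6: 1.11....1..1.1.

1.11....1..1.1.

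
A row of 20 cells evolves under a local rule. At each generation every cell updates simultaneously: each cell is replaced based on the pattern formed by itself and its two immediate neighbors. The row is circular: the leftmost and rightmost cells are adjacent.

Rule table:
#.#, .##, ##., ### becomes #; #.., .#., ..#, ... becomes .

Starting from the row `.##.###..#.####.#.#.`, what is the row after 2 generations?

.######...######.#..
.######...#######...

.######...#######...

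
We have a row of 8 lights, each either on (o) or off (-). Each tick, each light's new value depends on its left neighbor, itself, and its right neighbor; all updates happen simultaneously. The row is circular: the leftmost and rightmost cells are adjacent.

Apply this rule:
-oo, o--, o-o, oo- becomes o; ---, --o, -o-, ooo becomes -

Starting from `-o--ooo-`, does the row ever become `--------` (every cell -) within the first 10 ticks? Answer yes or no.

no

--o-o-oo
o--o-ooo
oo--oo--
ooo-ooo-
o-ooo-oo
ooo-ooo-  (repeats tick 4; period 2)
tick 10: ooo-ooo-
tick 10 is ooo-ooo-, still not uniform -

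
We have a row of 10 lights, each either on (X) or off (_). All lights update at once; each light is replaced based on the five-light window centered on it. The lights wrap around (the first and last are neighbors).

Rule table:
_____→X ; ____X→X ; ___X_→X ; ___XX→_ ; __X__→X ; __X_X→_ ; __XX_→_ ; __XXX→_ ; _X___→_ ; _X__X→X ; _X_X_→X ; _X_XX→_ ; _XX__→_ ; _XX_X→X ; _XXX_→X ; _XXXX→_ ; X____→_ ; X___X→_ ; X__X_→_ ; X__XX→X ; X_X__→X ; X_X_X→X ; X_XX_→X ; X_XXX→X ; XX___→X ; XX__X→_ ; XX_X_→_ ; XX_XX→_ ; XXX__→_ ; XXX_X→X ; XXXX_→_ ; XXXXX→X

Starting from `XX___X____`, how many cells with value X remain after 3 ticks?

6

__X_XX__X_
_X__X___X_
_XX_X__XXX
count of X: 6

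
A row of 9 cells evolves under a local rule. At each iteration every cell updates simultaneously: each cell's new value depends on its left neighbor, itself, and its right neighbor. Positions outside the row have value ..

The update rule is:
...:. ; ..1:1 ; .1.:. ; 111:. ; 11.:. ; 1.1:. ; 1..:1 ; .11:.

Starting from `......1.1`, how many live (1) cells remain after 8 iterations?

.....1...
....1.1..
...1...1.
..1.1.1.1
.1.......
1.1......
...1.....
..1.1....
count of 1: 2

2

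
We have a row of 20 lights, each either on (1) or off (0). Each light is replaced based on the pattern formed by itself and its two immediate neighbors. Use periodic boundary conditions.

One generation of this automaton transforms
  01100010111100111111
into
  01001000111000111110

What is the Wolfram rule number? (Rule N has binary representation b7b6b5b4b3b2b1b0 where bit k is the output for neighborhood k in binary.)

position 9: 111 → 1  (bit 7 = 1)
position 2: 110 → 0  (bit 6 = 0)
position 0: 101 → 0  (bit 5 = 0)
position 3: 100 → 0  (bit 4 = 0)
position 1: 011 → 1  (bit 3 = 1)
position 6: 010 → 0  (bit 2 = 0)
position 5: 001 → 0  (bit 1 = 0)
position 4: 000 → 1  (bit 0 = 1)
bits b7..b0 = 10001001 = 137

137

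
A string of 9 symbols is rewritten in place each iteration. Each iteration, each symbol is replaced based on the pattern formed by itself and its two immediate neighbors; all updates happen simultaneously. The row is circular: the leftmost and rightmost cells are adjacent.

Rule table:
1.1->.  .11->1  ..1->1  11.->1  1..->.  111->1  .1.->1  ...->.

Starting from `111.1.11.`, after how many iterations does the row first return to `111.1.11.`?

iteration 1: 111.1.11.

1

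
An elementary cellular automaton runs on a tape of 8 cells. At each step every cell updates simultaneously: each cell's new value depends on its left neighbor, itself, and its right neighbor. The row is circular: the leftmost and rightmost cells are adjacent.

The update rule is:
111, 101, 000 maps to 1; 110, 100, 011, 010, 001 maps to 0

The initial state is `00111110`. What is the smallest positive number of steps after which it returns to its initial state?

10011100
00001000
11100011
11001001
10000000
00111110

6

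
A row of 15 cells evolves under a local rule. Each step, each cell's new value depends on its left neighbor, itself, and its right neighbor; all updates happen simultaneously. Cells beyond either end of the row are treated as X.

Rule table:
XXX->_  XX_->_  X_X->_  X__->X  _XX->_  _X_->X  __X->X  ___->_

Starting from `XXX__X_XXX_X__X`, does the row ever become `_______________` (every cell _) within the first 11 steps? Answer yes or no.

no

step 1: ___XXX_____XXX_
step 2: X_X___X___X____
step 3: __XX_XXX_XXX__X
step 4: XX__________XX_
step 5: __X________X___
step 6: XXXX______XXX_X
step 7: ____X____X_____
step 8: X__XXX__XXX___X
step 9: _XX___XX___X_X_
step 10: ___X_X__X_XX_X_
step 11: X_XX_XXXX____X_
step 11 is X_XX_XXXX____X_, still not uniform _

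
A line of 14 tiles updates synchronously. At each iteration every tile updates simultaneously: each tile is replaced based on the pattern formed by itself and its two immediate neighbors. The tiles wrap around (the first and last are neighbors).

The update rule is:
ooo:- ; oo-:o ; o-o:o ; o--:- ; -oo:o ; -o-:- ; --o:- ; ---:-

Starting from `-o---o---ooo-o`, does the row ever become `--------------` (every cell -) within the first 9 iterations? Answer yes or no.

yes

o--------o-oo-
----------oooo
----------o--o
--------------
all cells are - at iteration 4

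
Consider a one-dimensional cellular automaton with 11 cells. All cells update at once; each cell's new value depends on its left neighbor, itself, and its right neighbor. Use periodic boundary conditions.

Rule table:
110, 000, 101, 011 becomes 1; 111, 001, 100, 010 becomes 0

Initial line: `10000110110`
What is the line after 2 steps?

00111100001

00110111111
00111100001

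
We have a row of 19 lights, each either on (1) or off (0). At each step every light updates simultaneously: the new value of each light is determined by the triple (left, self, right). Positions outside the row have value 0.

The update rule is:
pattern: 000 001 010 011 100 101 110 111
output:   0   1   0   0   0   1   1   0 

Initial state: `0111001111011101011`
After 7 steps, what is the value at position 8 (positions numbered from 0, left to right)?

1001010001100110101
0010100010101011010
0101000101010101100
1010001010101010100
0100010101010101000
1000101010101010000
0001010101010100000
position 8 holds 0

0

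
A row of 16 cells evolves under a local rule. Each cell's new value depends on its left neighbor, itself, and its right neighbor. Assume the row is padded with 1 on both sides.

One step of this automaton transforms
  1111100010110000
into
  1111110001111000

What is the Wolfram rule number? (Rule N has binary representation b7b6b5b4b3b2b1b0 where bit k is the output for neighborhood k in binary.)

248

position 0: 111 → 1  (bit 7 = 1)
position 4: 110 → 1  (bit 6 = 1)
position 9: 101 → 1  (bit 5 = 1)
position 5: 100 → 1  (bit 4 = 1)
position 10: 011 → 1  (bit 3 = 1)
position 8: 010 → 0  (bit 2 = 0)
position 7: 001 → 0  (bit 1 = 0)
position 6: 000 → 0  (bit 0 = 0)
bits b7..b0 = 11111000 = 248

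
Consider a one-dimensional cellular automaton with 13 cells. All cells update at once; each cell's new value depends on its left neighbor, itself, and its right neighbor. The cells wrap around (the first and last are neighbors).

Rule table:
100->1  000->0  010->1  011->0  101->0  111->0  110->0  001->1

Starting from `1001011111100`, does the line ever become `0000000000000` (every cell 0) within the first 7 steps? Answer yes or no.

step 1: 1111000000011
step 2: 0000100000100
step 3: 0001110001110
step 4: 0010001010001
step 5: 1111011011011
step 6: 0000000000000
all cells are 0 at step 6

yes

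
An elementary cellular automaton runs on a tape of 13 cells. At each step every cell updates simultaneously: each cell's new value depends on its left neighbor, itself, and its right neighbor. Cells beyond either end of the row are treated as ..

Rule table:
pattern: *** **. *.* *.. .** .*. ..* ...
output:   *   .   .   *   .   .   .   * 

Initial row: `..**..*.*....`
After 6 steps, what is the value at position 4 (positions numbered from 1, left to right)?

*

*...*....****
.**..***..**.
...*..*.*...*
**..*....**..
..*..***...**
*..*..*.**...
position 4 holds *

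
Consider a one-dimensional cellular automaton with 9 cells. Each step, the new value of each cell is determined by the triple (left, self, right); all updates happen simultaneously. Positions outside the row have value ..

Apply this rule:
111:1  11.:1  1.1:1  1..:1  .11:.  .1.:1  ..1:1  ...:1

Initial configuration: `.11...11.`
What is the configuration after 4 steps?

1.11.1111

1.1111.11
11.1111.1
.11.11111
1.11.1111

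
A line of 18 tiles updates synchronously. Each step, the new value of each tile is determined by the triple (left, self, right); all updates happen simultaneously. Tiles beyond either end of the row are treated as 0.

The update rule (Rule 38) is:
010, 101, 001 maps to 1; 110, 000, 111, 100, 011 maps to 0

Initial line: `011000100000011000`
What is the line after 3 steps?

100001100000100000
100010000001100000
100110000010000000

100110000010000000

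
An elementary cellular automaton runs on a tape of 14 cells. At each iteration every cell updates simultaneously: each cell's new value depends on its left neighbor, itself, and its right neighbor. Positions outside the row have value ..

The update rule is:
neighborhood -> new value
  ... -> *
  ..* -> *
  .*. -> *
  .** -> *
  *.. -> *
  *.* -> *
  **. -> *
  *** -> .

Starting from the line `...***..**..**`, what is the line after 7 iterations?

****.*********
*..***.......*
****.*********  (repeats iteration 1; period 2)
iteration 7: ****.*********

****.*********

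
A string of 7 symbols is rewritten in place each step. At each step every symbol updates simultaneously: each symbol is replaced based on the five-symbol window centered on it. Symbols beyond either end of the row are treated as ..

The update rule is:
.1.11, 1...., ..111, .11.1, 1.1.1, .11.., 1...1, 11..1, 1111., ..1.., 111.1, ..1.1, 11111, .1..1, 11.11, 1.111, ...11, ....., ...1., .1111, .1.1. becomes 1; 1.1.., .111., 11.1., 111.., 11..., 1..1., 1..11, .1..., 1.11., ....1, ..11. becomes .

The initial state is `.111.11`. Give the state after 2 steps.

step 1: 11.11.1
step 2: .11.1..

.11.1..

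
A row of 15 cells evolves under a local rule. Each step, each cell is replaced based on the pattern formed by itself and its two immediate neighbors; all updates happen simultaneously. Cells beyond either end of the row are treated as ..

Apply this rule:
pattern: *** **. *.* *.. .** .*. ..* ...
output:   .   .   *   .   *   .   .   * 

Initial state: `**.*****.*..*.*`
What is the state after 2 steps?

*.**....*....*.
.**..**...**...

.**..**...**...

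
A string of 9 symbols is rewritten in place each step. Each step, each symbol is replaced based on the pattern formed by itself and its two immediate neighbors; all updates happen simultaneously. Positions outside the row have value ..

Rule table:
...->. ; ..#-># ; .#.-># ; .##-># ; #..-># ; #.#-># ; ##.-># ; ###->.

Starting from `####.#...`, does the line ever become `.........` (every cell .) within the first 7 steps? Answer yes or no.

no

#..####..
####..##.
#..######
####....#
#..##..##
#########
#.......#
step 7 is #.......#, still not uniform .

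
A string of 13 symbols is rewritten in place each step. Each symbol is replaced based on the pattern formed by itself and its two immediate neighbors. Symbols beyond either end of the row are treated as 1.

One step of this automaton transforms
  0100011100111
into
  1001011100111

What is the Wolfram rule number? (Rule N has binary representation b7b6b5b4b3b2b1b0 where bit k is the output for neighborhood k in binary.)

233

position 6: 111 → 1  (bit 7 = 1)
position 7: 110 → 1  (bit 6 = 1)
position 0: 101 → 1  (bit 5 = 1)
position 2: 100 → 0  (bit 4 = 0)
position 5: 011 → 1  (bit 3 = 1)
position 1: 010 → 0  (bit 2 = 0)
position 4: 001 → 0  (bit 1 = 0)
position 3: 000 → 1  (bit 0 = 1)
bits b7..b0 = 11101001 = 233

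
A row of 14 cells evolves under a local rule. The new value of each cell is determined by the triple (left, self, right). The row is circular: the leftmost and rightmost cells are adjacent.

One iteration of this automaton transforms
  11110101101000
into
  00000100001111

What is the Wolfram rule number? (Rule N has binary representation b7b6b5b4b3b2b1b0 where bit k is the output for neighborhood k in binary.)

position 1: 111 → 0  (bit 7 = 0)
position 3: 110 → 0  (bit 6 = 0)
position 4: 101 → 0  (bit 5 = 0)
position 11: 100 → 1  (bit 4 = 1)
position 0: 011 → 0  (bit 3 = 0)
position 5: 010 → 1  (bit 2 = 1)
position 13: 001 → 1  (bit 1 = 1)
position 12: 000 → 1  (bit 0 = 1)
bits b7..b0 = 00010111 = 23

23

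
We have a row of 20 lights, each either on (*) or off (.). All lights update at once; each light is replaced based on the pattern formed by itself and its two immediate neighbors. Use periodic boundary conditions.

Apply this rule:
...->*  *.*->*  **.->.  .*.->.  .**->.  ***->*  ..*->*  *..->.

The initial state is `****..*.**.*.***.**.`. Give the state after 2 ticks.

tick 1: .**..*.*..*.*.*.*..*
tick 2: *...*.*..*.*.*.*..*.

*...*.*..*.*.*.*..*.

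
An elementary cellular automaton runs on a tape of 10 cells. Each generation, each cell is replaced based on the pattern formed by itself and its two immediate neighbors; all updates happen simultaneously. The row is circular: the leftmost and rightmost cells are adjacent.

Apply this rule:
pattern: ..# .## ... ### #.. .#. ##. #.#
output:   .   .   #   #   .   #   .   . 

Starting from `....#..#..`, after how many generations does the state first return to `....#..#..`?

3

generation 1: ###.#..#.#
generation 2: ##..#..#..
generation 3: ....#..#..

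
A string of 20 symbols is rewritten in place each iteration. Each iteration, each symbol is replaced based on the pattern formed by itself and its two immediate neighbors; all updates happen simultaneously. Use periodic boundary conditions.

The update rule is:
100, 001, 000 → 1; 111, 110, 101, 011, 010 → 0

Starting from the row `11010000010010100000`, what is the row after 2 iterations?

11110000000011100000

00001111101100011111
11110000000011100000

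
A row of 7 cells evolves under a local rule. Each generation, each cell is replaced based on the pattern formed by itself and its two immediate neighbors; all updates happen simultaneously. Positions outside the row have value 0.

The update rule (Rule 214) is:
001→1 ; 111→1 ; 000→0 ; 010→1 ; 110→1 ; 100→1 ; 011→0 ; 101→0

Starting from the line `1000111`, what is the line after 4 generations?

1101011
0101001
1101111
0100111

0100111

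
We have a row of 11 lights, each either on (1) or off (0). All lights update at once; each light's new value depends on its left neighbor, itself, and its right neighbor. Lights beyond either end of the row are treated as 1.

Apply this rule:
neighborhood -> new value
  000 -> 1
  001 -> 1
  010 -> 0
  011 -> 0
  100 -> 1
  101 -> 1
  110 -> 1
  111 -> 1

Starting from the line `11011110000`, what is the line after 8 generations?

11111111110

generation 1: 11101111111
generation 2: 11110111111
generation 3: 11111011111
generation 4: 11111101111
generation 5: 11111110111
generation 6: 11111111011
generation 7: 11111111101
generation 8: 11111111110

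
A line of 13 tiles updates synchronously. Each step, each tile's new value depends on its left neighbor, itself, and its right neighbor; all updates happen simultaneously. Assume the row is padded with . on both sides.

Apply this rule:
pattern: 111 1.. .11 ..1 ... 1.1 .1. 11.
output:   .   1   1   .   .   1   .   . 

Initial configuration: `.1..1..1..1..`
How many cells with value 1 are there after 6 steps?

..1..1..1..1.
...1..1..1..1
....1..1..1..
.....1..1..1.
......1..1..1
.......1..1..
count of 1: 2

2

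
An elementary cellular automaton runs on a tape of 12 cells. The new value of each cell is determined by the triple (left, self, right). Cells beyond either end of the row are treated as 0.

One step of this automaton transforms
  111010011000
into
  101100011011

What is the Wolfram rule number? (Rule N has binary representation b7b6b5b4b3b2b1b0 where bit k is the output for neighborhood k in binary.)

105

position 1: 111 → 0  (bit 7 = 0)
position 2: 110 → 1  (bit 6 = 1)
position 3: 101 → 1  (bit 5 = 1)
position 5: 100 → 0  (bit 4 = 0)
position 0: 011 → 1  (bit 3 = 1)
position 4: 010 → 0  (bit 2 = 0)
position 6: 001 → 0  (bit 1 = 0)
position 10: 000 → 1  (bit 0 = 1)
bits b7..b0 = 01101001 = 105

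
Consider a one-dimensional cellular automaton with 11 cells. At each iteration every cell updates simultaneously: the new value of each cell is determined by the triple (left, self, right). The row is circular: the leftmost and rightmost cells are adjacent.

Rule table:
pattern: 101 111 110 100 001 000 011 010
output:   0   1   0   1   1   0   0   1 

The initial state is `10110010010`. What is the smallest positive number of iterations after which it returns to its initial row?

10001111110
11010111100
00010011011
10111100000
10011010001
01100011010
10010100011
01110110101
00100000101
11110001101
11101010000
01001011001
01111000111
00110101010
01000101011
01101101000
10000001100
11000010011
10100111101
00111011000
01010000100
11011001110
00000110100
00001000110
00011101001
10101001111
00101110111
11100100010
01011110110
11001100001
10110010010

31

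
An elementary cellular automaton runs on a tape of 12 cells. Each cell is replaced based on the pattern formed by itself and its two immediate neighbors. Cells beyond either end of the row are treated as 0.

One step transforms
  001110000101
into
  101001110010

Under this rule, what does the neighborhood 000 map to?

1

At position 0 the neighborhood is 000; the next row has 1 there.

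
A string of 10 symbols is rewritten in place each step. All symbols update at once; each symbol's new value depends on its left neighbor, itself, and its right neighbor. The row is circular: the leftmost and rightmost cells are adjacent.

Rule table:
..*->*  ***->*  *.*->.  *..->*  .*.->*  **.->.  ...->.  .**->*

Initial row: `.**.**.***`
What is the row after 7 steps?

***..*****

.*..*..**.
********.*
*******..*
******.***
*****..***
****.*****
***..*****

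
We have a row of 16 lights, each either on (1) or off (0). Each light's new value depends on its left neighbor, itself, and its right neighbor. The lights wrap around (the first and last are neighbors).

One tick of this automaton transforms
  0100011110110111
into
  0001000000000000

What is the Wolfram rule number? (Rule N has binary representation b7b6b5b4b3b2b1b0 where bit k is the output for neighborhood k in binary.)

1

position 6: 111 → 0  (bit 7 = 0)
position 8: 110 → 0  (bit 6 = 0)
position 0: 101 → 0  (bit 5 = 0)
position 2: 100 → 0  (bit 4 = 0)
position 5: 011 → 0  (bit 3 = 0)
position 1: 010 → 0  (bit 2 = 0)
position 4: 001 → 0  (bit 1 = 0)
position 3: 000 → 1  (bit 0 = 1)
bits b7..b0 = 00000001 = 1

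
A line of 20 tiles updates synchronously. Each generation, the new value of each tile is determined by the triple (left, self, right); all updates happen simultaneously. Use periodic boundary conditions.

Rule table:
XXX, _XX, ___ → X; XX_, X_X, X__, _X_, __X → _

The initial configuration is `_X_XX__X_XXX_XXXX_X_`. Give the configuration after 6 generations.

_XX__XX____XX__X_X__

generation 1: ___X_____XX__XXX____
generation 2: XX___XXX_X___XX__XXX
generation 3: X__X_XX____X_X___XXX
generation 4: _____X__XX_____X_XXX
generation 5: _XXX____X__XXX___XX_
generation 6: _XX__XX____XX__X_X__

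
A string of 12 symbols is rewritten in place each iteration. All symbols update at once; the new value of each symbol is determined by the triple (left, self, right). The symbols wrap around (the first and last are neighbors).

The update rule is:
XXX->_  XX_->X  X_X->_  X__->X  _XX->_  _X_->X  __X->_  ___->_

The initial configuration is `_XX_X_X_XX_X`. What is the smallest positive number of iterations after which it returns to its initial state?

iteration 1: __X_X_X__X_X
iteration 2: X_X_X_XX_X_X
iteration 3: X_X_X__X_X__
iteration 4: X_X_XX_X_XX_
iteration 5: X_X__X_X__X_
iteration 6: X_XX_X_XX_X_
iteration 7: X__X_X__X_X_
iteration 8: XX_X_XX_X_X_
iteration 9: _X_X__X_X_X_
iteration 10: _X_XX_X_X_XX
iteration 11: _X__X_X_X__X
iteration 12: _XX_X_X_XX_X

12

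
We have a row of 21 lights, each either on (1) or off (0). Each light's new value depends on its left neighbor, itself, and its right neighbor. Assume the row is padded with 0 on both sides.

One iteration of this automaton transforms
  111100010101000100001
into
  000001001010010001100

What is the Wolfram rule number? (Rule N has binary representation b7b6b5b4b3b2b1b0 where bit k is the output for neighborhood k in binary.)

33

position 1: 111 → 0  (bit 7 = 0)
position 3: 110 → 0  (bit 6 = 0)
position 8: 101 → 1  (bit 5 = 1)
position 4: 100 → 0  (bit 4 = 0)
position 0: 011 → 0  (bit 3 = 0)
position 7: 010 → 0  (bit 2 = 0)
position 6: 001 → 0  (bit 1 = 0)
position 5: 000 → 1  (bit 0 = 1)
bits b7..b0 = 00100001 = 33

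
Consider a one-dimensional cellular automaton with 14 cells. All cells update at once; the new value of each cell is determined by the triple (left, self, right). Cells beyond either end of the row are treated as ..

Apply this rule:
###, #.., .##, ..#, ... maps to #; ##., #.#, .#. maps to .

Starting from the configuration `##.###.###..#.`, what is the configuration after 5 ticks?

#..##..##.##.#
.###.###..#...
###..##.##.###
##.###..#..##.
#..##.##.###.#

#..##.##.###.#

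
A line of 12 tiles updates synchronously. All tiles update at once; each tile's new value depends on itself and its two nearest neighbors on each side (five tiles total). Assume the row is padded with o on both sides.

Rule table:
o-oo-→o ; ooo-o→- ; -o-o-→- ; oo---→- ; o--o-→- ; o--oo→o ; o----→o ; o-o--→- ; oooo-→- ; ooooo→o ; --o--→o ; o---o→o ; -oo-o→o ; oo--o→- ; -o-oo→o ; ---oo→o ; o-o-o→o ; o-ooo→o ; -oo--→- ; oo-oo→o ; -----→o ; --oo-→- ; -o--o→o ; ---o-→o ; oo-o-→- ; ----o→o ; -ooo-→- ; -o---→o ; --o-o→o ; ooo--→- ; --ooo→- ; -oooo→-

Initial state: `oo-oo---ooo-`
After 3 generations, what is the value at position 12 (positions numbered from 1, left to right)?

--oo--oo---o
-o---o---oo-
--ooooooo-oo
position 12 holds o

o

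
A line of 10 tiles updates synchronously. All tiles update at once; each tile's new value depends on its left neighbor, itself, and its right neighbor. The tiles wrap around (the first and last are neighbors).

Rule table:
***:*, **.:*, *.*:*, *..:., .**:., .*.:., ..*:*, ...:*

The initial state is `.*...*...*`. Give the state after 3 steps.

.*.*.*.*.*

*..**..**.
..*.*.*.**
.*.*.*.*.*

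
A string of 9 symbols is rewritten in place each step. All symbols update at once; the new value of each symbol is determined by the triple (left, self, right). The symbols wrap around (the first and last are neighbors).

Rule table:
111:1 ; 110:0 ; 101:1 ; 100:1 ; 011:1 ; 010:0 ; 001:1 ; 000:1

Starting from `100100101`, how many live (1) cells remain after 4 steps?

011011011
110110110
101101101
011011011
count of 1: 6

6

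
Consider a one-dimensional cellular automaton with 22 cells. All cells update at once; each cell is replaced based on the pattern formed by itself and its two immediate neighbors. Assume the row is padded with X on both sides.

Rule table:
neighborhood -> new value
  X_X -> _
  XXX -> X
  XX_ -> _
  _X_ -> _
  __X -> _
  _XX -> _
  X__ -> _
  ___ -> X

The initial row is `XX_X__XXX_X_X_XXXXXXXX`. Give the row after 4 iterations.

_X_________X__XX__XXXX

X______X_______XXXXXXX
__XXXX___XXXXX__XXXXXX
___XX__X__XXX____XXXXX
_X_________X__XX__XXXX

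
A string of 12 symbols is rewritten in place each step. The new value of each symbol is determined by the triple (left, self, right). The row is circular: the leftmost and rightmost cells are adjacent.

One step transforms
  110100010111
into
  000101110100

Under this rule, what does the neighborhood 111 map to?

At position 0 the neighborhood is 111; the next row has 0 there.

0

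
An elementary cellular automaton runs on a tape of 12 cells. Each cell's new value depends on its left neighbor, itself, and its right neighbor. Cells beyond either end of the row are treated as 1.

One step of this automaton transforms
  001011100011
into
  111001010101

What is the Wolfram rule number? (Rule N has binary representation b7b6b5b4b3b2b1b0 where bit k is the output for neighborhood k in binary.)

150

position 5: 111 → 1  (bit 7 = 1)
position 6: 110 → 0  (bit 6 = 0)
position 3: 101 → 0  (bit 5 = 0)
position 0: 100 → 1  (bit 4 = 1)
position 4: 011 → 0  (bit 3 = 0)
position 2: 010 → 1  (bit 2 = 1)
position 1: 001 → 1  (bit 1 = 1)
position 8: 000 → 0  (bit 0 = 0)
bits b7..b0 = 10010110 = 150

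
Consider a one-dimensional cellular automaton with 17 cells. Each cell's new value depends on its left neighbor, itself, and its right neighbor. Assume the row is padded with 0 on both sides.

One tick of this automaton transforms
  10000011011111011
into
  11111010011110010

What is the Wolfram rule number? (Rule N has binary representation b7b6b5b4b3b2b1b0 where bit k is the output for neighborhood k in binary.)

position 10: 111 → 1  (bit 7 = 1)
position 7: 110 → 0  (bit 6 = 0)
position 8: 101 → 0  (bit 5 = 0)
position 1: 100 → 1  (bit 4 = 1)
position 6: 011 → 1  (bit 3 = 1)
position 0: 010 → 1  (bit 2 = 1)
position 5: 001 → 0  (bit 1 = 0)
position 2: 000 → 1  (bit 0 = 1)
bits b7..b0 = 10011101 = 157

157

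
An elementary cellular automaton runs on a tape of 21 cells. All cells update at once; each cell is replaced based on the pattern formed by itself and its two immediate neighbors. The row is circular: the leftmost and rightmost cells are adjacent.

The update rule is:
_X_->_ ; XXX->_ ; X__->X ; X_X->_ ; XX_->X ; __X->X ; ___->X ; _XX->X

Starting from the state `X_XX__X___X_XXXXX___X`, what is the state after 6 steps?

step 1: X_XXXX_XXX__X___XXXXX
step 2: X_X__X_X_XXX_XXXX____
step 3: ___XX____X_X_X__XXXXX
step 4: XXXXXXXXX_____XXX___X
step 5: ________XXXXXXX_XXXXX
step 6: XXXXXXXXX_____X_X___X

XXXXXXXXX_____X_X___X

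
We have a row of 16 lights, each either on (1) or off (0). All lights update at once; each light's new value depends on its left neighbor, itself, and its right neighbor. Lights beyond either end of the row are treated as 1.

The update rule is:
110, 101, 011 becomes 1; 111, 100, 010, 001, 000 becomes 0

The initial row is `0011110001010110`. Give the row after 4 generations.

0010010000101111
0000000000011000
0000000000011000  (fixed point — unchanged through generation 4)

0000000000011000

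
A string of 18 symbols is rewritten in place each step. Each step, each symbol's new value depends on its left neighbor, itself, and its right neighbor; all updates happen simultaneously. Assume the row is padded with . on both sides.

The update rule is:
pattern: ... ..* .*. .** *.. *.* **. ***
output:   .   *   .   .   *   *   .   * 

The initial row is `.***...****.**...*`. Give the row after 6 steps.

.*.*.*.*..*.**.*.*

step 1: *.*.*.*.**.*..*.*.
step 2: .*.*.*.*..*.**.*.*
step 3: *.*.*.*.**.*..*.*.  (repeats step 1; period 2)
step 6: .*.*.*.*..*.**.*.*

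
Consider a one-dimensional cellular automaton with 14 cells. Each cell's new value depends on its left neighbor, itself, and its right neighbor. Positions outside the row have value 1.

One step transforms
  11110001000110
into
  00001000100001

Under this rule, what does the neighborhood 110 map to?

At position 3 the neighborhood is 110; the next row has 0 there.

0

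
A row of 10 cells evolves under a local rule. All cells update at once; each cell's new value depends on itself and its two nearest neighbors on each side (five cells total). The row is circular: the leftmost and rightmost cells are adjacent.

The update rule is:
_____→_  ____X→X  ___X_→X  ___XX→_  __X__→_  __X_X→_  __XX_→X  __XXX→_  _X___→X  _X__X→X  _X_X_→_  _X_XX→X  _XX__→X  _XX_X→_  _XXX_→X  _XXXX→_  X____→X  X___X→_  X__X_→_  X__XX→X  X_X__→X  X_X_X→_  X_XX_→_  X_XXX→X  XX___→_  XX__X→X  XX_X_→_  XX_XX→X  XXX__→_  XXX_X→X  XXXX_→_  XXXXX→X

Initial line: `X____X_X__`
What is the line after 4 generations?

__XX___XX_

generation 1: _XXXX__XX_
generation 2: X____XXXXX
generation 3: __XX___XX_
generation 4: __XX___XX_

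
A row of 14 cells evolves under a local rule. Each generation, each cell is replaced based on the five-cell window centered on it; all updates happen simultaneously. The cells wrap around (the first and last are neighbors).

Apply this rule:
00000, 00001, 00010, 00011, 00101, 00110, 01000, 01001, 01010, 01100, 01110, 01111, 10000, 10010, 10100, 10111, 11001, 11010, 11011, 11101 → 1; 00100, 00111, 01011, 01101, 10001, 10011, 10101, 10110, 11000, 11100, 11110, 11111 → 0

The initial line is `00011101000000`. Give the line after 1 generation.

11101111111111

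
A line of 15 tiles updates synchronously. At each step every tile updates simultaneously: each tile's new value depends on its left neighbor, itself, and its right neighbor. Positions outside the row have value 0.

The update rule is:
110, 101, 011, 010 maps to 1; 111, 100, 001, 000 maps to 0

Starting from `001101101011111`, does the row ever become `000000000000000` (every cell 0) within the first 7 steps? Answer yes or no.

001111111110001
001000000010001
001000000010001  (fixed point — unchanged through step 7)
step 7 is 001000000010001, still not uniform 0

no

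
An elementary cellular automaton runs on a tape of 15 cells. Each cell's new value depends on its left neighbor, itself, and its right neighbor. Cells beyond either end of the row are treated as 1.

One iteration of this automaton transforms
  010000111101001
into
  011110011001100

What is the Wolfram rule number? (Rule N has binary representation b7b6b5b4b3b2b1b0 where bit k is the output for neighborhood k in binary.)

position 7: 111 → 1  (bit 7 = 1)
position 9: 110 → 0  (bit 6 = 0)
position 0: 101 → 0  (bit 5 = 0)
position 2: 100 → 1  (bit 4 = 1)
position 6: 011 → 0  (bit 3 = 0)
position 1: 010 → 1  (bit 2 = 1)
position 5: 001 → 0  (bit 1 = 0)
position 3: 000 → 1  (bit 0 = 1)
bits b7..b0 = 10010101 = 149

149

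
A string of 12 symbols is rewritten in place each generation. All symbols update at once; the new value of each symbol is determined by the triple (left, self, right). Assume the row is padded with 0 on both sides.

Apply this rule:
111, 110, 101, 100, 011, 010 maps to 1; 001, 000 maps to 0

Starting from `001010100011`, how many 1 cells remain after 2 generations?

001111110011
001111111011
count of 1: 9

9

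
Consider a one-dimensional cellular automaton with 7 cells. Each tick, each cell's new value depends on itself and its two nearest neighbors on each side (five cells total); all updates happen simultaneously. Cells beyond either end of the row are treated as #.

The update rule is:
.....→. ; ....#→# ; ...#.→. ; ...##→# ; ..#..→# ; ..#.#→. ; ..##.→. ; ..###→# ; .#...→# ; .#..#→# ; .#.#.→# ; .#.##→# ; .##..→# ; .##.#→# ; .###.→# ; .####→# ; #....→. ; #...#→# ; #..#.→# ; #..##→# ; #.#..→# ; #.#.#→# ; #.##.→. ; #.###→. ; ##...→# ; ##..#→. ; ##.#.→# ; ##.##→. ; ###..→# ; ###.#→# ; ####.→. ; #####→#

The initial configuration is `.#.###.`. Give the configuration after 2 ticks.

tick 1: ###.##.
tick 2: #.#..#.

#.#..#.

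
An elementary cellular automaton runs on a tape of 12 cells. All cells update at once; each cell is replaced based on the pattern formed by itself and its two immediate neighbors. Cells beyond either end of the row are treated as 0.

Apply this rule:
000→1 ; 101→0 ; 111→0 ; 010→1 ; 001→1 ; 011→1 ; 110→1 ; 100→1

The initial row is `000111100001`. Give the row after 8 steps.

100111100001

111100111111
100111100001
111100111111  (repeats step 1; period 2)
step 8: 100111100001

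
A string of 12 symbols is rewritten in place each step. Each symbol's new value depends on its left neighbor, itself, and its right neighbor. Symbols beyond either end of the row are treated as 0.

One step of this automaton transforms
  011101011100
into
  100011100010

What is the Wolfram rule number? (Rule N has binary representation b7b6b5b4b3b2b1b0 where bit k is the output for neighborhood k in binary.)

54

position 2: 111 → 0  (bit 7 = 0)
position 3: 110 → 0  (bit 6 = 0)
position 4: 101 → 1  (bit 5 = 1)
position 10: 100 → 1  (bit 4 = 1)
position 1: 011 → 0  (bit 3 = 0)
position 5: 010 → 1  (bit 2 = 1)
position 0: 001 → 1  (bit 1 = 1)
position 11: 000 → 0  (bit 0 = 0)
bits b7..b0 = 00110110 = 54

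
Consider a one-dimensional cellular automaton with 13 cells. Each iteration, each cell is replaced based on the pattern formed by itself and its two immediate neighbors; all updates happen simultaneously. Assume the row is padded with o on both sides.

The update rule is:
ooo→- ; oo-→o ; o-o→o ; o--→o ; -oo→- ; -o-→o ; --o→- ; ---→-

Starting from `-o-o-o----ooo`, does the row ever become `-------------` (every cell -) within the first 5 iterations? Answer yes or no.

ooooooo------
------oo-----
o------oo----
oo------oo---
-oo------oo--
iteration 5 is -oo------oo--, still not uniform -

no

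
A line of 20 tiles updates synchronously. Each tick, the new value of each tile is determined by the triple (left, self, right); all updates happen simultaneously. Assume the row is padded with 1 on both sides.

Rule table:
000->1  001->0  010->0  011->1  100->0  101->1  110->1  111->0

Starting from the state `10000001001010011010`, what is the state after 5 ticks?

tick 1: 10111100000100011101
tick 2: 11100101110001010111
tick 3: 00100011010100101100
tick 4: 00001011101000011100
tick 5: 01100110110011010100

01100110110011010100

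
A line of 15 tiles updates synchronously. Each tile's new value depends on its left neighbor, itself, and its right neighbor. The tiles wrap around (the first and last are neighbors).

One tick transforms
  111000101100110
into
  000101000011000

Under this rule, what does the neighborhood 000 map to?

0

At position 4 the neighborhood is 000; the next row has 0 there.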